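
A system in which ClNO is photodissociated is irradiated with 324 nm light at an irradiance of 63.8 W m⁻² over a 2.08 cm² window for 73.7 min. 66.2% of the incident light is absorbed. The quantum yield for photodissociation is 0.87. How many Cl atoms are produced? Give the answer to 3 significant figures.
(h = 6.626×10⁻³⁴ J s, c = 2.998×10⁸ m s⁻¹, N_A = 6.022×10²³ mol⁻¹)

5.51×10¹⁹ atoms

Photon energy at 324 nm: hc/λ = (6.626×10⁻³⁴)(2.998×10⁸)/(324×10⁻⁹) = 6.131×10⁻¹⁹ J.
Energy delivered: (63.8 W m⁻²)(2.08×10⁻⁴ m²)(4422 s) = 58.68 J.
Photons incident: 58.68 / 6.131×10⁻¹⁹ = 9.571×10¹⁹, i.e. 9.571×10¹⁹/6.022×10²³ = 1.589×10⁻⁴ mol.
Photons absorbed: 0.662 × 1.589×10⁻⁴ = 1.052×10⁻⁴ mol.
Product: Φ × n_abs = 0.87 × 1.052×10⁻⁴ = 9.152×10⁻⁵ mol.
As a count: 9.152×10⁻⁵ × 6.022×10²³ = 5.51×10¹⁹.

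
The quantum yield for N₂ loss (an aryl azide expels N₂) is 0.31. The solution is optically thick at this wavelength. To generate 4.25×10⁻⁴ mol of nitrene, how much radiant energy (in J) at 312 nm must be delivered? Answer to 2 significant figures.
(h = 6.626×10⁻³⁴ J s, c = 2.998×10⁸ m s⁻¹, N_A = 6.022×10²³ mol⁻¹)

Photons that must be absorbed: 4.25×10⁻⁴ / 0.31 = 0.001371 mol.
Photon energy: hc/λ = 6.367×10⁻¹⁹ J; per mole, 3.834×10⁵ J mol⁻¹.
Energy required: 0.001371 × 3.834×10⁵ = 530 J.

530 J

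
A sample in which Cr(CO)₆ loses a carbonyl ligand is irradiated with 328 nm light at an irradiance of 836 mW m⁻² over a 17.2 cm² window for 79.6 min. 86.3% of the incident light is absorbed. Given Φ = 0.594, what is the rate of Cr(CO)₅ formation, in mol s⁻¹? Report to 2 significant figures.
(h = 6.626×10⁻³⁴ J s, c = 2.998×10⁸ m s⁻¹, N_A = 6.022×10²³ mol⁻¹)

2.0×10⁻⁹ mol s⁻¹

Photon energy at 328 nm: hc/λ = (6.626×10⁻³⁴)(2.998×10⁸)/(328×10⁻⁹) = 6.056×10⁻¹⁹ J.
Energy delivered: (836 mW m⁻²)(17.2×10⁻⁴ m²)(4776 s) = 6.868 J.
Photons incident: 6.868 / 6.056×10⁻¹⁹ = 1.134×10¹⁹, i.e. 1.134×10¹⁹/6.022×10²³ = 1.883×10⁻⁵ mol.
Photons absorbed: 0.863 × 1.883×10⁻⁵ = 1.625×10⁻⁵ mol.
Product formed: 0.594 × 1.625×10⁻⁵ = 9.653×10⁻⁶ mol.
Rate: 9.653×10⁻⁶ / 4776 s = 2.0×10⁻⁹ mol s⁻¹.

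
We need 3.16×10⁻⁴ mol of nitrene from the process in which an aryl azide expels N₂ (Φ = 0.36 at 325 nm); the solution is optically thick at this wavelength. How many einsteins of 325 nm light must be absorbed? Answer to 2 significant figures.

Photons that must be absorbed: 3.16×10⁻⁴ / 0.36 = 8.778×10⁻⁴ mol.

8.8×10⁻⁴ einstein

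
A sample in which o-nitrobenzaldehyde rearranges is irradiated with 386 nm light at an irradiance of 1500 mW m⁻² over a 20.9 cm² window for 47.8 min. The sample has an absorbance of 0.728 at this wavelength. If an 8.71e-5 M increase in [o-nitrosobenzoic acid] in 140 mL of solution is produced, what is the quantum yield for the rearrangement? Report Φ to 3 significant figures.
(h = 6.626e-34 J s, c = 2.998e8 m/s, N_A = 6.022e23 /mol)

Product: (8.71e-5 M)(0.14 L) = 1.219e-5 mol.
Photon energy at 386 nm: hc/λ = (6.626e-34)(2.998e8)/(386e-9) = 5.146e-19 J.
Energy delivered: (1500 mW m⁻²)(20.9e-4 m²)(2868 s) = 8.991 J.
Photons incident: 8.991 / 5.146e-19 = 1.747e19, i.e. 1.747e19/6.022e23 = 2.901e-5 mol.
Fraction absorbed: 1 − 10^(−0.728) = 0.8129.
Photons absorbed: 0.8129 × 2.901e-5 = 2.358e-5 mol.
Φ = 1.219e-5 mol / 2.358e-5 mol photons = 0.517.

Φ = 0.517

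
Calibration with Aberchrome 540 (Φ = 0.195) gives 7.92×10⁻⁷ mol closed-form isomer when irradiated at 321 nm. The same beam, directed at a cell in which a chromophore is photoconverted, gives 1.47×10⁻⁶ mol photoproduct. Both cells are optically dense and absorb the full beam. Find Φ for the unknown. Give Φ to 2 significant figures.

Photons absorbed by the actinometer: 7.92×10⁻⁷ / 0.195 = 4.062×10⁻⁶ mol.
Φ(unknown) = 1.47×10⁻⁶ / 4.062×10⁻⁶ = 0.36.

Φ = 0.36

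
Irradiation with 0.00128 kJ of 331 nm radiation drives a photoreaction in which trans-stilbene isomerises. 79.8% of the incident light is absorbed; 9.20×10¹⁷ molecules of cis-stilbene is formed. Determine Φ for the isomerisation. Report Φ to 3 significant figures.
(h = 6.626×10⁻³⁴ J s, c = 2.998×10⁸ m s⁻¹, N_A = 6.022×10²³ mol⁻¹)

Φ = 0.541

Product: 9.20×10¹⁷ / 6.022×10²³ = 1.528×10⁻⁶ mol.
Photon energy at 331 nm: hc/λ = (6.626×10⁻³⁴)(2.998×10⁸)/(331×10⁻⁹) = 6.001×10⁻¹⁹ J.
Incident energy: 0.00128 kJ = 1.28 J.
Photons incident: 1.28 / 6.001×10⁻¹⁹ = 2.133×10¹⁸, i.e. 2.133×10¹⁸/6.022×10²³ = 3.542×10⁻⁶ mol.
Photons absorbed: 0.798 × 3.542×10⁻⁶ = 2.827×10⁻⁶ mol.
Φ = 1.528×10⁻⁶ mol / 2.827×10⁻⁶ mol photons = 0.541.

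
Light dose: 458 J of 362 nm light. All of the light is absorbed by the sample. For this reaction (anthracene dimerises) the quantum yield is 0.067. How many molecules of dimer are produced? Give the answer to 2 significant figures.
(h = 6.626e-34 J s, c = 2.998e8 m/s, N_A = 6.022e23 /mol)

Photon energy at 362 nm: hc/λ = (6.626e-34)(2.998e8)/(362e-9) = 5.487e-19 J.
Photons incident: 458 / 5.487e-19 = 8.347e20, i.e. 8.347e20/6.022e23 = 0.001386 mol.
Product: Φ × n_abs = 0.067 × 0.001386 = 9.286e-5 mol.
As a count: 9.286e-5 × 6.022e23 = 5.6e19.

5.6e19 molecules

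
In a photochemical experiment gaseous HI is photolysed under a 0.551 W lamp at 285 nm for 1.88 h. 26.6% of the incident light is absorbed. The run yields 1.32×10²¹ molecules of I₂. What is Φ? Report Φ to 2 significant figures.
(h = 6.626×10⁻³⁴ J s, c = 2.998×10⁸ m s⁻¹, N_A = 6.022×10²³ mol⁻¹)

Φ = 0.93

Product: 1.32×10²¹ / 6.022×10²³ = 0.002192 mol.
Photon energy at 285 nm: hc/λ = (6.626×10⁻³⁴)(2.998×10⁸)/(285×10⁻⁹) = 6.970×10⁻¹⁹ J.
Energy delivered: (0.551 W)(6768 s) = 3729 J.
Photons incident: 3729 / 6.970×10⁻¹⁹ = 5.350×10²¹, i.e. 5.350×10²¹/6.022×10²³ = 0.008884 mol.
Photons absorbed: 0.266 × 0.008884 = 0.002363 mol.
Φ = 0.002192 mol / 0.002363 mol photons = 0.93.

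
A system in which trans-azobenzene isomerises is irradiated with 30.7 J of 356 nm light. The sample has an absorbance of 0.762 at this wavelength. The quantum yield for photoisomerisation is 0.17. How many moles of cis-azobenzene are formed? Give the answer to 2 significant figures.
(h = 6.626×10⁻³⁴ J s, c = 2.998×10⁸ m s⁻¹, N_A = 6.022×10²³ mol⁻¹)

Photon energy at 356 nm: hc/λ = (6.626×10⁻³⁴)(2.998×10⁸)/(356×10⁻⁹) = 5.580×10⁻¹⁹ J.
Photons incident: 30.7 / 5.580×10⁻¹⁹ = 5.502×10¹⁹, i.e. 5.502×10¹⁹/6.022×10²³ = 9.136×10⁻⁵ mol.
Fraction absorbed: 1 − 10^(−0.762) = 0.8270.
Photons absorbed: 0.8270 × 9.136×10⁻⁵ = 7.555×10⁻⁵ mol.
Product: Φ × n_abs = 0.17 × 7.555×10⁻⁵ = 1.284×10⁻⁵ mol.

1.3×10⁻⁵ mol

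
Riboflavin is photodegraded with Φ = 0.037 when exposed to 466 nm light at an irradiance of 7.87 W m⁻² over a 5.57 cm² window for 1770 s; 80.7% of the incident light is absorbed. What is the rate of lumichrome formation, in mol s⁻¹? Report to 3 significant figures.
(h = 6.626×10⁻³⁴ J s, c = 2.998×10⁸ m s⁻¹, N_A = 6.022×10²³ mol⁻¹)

5.10×10⁻¹⁰ mol s⁻¹

Photon energy at 466 nm: hc/λ = (6.626×10⁻³⁴)(2.998×10⁸)/(466×10⁻⁹) = 4.263×10⁻¹⁹ J.
Energy delivered: (7.87 W m⁻²)(5.57×10⁻⁴ m²)(1770 s) = 7.759 J.
Photons incident: 7.759 / 4.263×10⁻¹⁹ = 1.820×10¹⁹, i.e. 1.820×10¹⁹/6.022×10²³ = 3.022×10⁻⁵ mol.
Photons absorbed: 0.807 × 3.022×10⁻⁵ = 2.439×10⁻⁵ mol.
Product formed: 0.037 × 2.439×10⁻⁵ = 9.024×10⁻⁷ mol.
Rate: 9.024×10⁻⁷ / 1770 s = 5.10×10⁻¹⁰ mol s⁻¹.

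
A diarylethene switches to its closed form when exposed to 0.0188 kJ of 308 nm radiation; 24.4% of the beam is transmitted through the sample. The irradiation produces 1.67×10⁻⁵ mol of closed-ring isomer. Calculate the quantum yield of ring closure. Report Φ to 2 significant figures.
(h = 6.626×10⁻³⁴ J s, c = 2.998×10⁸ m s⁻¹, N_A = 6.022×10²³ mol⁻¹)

Photon energy at 308 nm: hc/λ = (6.626×10⁻³⁴)(2.998×10⁸)/(308×10⁻⁹) = 6.450×10⁻¹⁹ J.
Incident energy: 0.0188 kJ = 18.8 J.
Photons incident: 18.8 / 6.450×10⁻¹⁹ = 2.915×10¹⁹, i.e. 2.915×10¹⁹/6.022×10²³ = 4.841×10⁻⁵ mol.
Fraction absorbed: 1 − 24.4/100 = 0.7560.
Photons absorbed: 0.7560 × 4.841×10⁻⁵ = 3.660×10⁻⁵ mol.
Φ = 1.67×10⁻⁵ mol / 3.660×10⁻⁵ mol photons = 0.46.

Φ = 0.46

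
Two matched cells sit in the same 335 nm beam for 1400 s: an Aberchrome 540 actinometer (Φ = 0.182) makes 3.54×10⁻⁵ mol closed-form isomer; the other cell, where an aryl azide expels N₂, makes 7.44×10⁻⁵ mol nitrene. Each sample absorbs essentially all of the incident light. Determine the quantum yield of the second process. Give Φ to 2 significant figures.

Photons absorbed by the actinometer: 3.54×10⁻⁵ / 0.182 = 1.945×10⁻⁴ mol.
Φ(unknown) = 7.44×10⁻⁵ / 1.945×10⁻⁴ = 0.38.

Φ = 0.38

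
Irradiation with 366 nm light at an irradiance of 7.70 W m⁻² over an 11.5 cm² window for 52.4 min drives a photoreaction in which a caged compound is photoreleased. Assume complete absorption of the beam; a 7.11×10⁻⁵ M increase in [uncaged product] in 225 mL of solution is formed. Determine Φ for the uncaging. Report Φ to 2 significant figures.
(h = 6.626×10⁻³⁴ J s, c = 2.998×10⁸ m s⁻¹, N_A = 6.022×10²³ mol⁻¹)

Product: (7.11×10⁻⁵ M)(0.225 L) = 1.600×10⁻⁵ mol.
Photon energy at 366 nm: hc/λ = (6.626×10⁻³⁴)(2.998×10⁸)/(366×10⁻⁹) = 5.428×10⁻¹⁹ J.
Energy delivered: (7.70 W m⁻²)(11.5×10⁻⁴ m²)(3144 s) = 27.84 J.
Photons incident: 27.84 / 5.428×10⁻¹⁹ = 5.129×10¹⁹, i.e. 5.129×10¹⁹/6.022×10²³ = 8.517×10⁻⁵ mol.
Φ = 1.600×10⁻⁵ mol / 8.517×10⁻⁵ mol photons = 0.19.

Φ = 0.19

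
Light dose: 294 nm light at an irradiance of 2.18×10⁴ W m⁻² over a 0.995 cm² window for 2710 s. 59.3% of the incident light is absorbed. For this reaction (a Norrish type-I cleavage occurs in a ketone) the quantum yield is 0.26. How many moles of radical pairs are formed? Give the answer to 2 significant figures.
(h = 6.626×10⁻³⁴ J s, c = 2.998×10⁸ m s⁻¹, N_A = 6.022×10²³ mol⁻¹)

Photon energy at 294 nm: hc/λ = (6.626×10⁻³⁴)(2.998×10⁸)/(294×10⁻⁹) = 6.757×10⁻¹⁹ J.
Energy delivered: (2.18×10⁴ W m⁻²)(0.995×10⁻⁴ m²)(2710 s) = 5878 J.
Photons incident: 5878 / 6.757×10⁻¹⁹ = 8.699×10²¹, i.e. 8.699×10²¹/6.022×10²³ = 0.01445 mol.
Photons absorbed: 0.593 × 0.01445 = 0.008569 mol.
Product: Φ × n_abs = 0.26 × 0.008569 = 0.002228 mol.

0.0022 mol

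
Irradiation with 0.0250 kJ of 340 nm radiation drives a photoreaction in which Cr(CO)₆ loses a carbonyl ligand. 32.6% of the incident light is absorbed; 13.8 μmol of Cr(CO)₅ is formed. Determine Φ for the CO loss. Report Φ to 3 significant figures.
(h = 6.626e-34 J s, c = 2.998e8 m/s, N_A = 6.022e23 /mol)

Product: 13.8 μmol = 1.38e-5 mol.
Photon energy at 340 nm: hc/λ = (6.626e-34)(2.998e8)/(340e-9) = 5.843e-19 J.
Incident energy: 0.0250 kJ = 25.0 J.
Photons incident: 25.0 / 5.843e-19 = 4.279e19, i.e. 4.279e19/6.022e23 = 7.106e-5 mol.
Photons absorbed: 0.326 × 7.106e-5 = 2.317e-5 mol.
Φ = 1.38e-5 mol / 2.317e-5 mol photons = 0.596.

Φ = 0.596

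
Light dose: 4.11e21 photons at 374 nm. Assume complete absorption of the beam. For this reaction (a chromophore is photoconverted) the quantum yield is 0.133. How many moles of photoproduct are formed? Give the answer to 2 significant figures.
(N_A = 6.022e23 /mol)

Moles of photons: 4.11e21 / 6.022e23 = 0.006825 mol.
Product: Φ × n_abs = 0.133 × 0.006825 = 9.077e-4 mol.

9.1e-4 mol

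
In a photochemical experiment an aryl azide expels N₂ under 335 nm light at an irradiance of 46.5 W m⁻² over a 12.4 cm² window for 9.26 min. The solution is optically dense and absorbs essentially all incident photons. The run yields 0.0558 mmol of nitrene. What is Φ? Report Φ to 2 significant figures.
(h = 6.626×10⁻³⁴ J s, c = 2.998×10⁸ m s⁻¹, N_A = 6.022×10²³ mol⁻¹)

Product: 0.0558 mmol = 5.58×10⁻⁵ mol.
Photon energy at 335 nm: hc/λ = (6.626×10⁻³⁴)(2.998×10⁸)/(335×10⁻⁹) = 5.930×10⁻¹⁹ J.
Energy delivered: (46.5 W m⁻²)(12.4×10⁻⁴ m²)(555.6 s) = 32.04 J.
Photons incident: 32.04 / 5.930×10⁻¹⁹ = 5.403×10¹⁹, i.e. 5.403×10¹⁹/6.022×10²³ = 8.972×10⁻⁵ mol.
Φ = 5.58×10⁻⁵ mol / 8.972×10⁻⁵ mol photons = 0.62.

Φ = 0.62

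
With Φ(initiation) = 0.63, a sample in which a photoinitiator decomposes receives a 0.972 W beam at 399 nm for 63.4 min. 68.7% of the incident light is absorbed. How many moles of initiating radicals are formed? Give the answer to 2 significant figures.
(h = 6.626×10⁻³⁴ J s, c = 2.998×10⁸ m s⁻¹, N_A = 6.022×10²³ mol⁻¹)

0.0053 mol

Photon energy at 399 nm: hc/λ = (6.626×10⁻³⁴)(2.998×10⁸)/(399×10⁻⁹) = 4.979×10⁻¹⁹ J.
Energy delivered: (0.972 W)(3804 s) = 3697 J.
Photons incident: 3697 / 4.979×10⁻¹⁹ = 7.425×10²¹, i.e. 7.425×10²¹/6.022×10²³ = 0.01233 mol.
Photons absorbed: 0.687 × 0.01233 = 0.008471 mol.
Product: Φ × n_abs = 0.63 × 0.008471 = 0.005337 mol.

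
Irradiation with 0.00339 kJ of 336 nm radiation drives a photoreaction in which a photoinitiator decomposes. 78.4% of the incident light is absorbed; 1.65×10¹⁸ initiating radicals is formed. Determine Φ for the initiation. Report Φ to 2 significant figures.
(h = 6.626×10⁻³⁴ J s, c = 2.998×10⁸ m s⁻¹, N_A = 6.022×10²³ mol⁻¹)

Φ = 0.37

Product: 1.65×10¹⁸ / 6.022×10²³ = 2.740×10⁻⁶ mol.
Photon energy at 336 nm: hc/λ = (6.626×10⁻³⁴)(2.998×10⁸)/(336×10⁻⁹) = 5.912×10⁻¹⁹ J.
Incident energy: 0.00339 kJ = 3.39 J.
Photons incident: 3.39 / 5.912×10⁻¹⁹ = 5.734×10¹⁸, i.e. 5.734×10¹⁸/6.022×10²³ = 9.522×10⁻⁶ mol.
Photons absorbed: 0.784 × 9.522×10⁻⁶ = 7.465×10⁻⁶ mol.
Φ = 2.740×10⁻⁶ mol / 7.465×10⁻⁶ mol photons = 0.37.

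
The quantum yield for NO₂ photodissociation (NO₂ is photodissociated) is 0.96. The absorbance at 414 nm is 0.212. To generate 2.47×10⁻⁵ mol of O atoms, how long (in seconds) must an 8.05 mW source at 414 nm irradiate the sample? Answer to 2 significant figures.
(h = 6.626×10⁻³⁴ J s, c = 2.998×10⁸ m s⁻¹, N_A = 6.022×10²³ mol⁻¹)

t ≈ 2400 s

Photons that must be absorbed: 2.47×10⁻⁵ / 0.96 = 2.573×10⁻⁵ mol.
Fraction absorbed: 1 − 10^(−0.212) = 0.3862.
Incident photons needed: 2.573×10⁻⁵ / 0.3862 = 6.662×10⁻⁵ mol.
Photon energy: hc/λ = 4.798×10⁻¹⁹ J; per mole, 2.889×10⁵ J mol⁻¹.
Energy required: 6.662×10⁻⁵ × 2.889×10⁵ = 19.25 J.
Time: 19.25 J / 0.00805 W = 2400 s.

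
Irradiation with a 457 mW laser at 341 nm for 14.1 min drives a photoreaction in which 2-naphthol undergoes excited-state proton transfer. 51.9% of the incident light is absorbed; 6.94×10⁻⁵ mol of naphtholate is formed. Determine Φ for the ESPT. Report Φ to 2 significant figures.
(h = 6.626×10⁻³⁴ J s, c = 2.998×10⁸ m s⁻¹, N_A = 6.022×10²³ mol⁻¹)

Φ = 0.12

Photon energy at 341 nm: hc/λ = (6.626×10⁻³⁴)(2.998×10⁸)/(341×10⁻⁹) = 5.825×10⁻¹⁹ J.
Energy delivered: (457 mW)(846 s) = 386.6 J.
Photons incident: 386.6 / 5.825×10⁻¹⁹ = 6.637×10²⁰, i.e. 6.637×10²⁰/6.022×10²³ = 0.001102 mol.
Photons absorbed: 0.519 × 0.001102 = 5.719×10⁻⁴ mol.
Φ = 6.94×10⁻⁵ mol / 5.719×10⁻⁴ mol photons = 0.12.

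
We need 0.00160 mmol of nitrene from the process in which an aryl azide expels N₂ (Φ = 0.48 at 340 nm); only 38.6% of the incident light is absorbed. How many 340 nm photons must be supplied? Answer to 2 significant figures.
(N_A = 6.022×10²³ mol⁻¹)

5.2×10¹⁸ photons

Product: 0.00160 mmol = 1.60×10⁻⁶ mol.
Photons that must be absorbed: 1.60×10⁻⁶ / 0.48 = 3.333×10⁻⁶ mol.
Incident photons needed: 3.333×10⁻⁶ / 0.386 = 8.635×10⁻⁶ mol.
Photon count: 8.635×10⁻⁶ × 6.022×10²³ = 5.2×10¹⁸.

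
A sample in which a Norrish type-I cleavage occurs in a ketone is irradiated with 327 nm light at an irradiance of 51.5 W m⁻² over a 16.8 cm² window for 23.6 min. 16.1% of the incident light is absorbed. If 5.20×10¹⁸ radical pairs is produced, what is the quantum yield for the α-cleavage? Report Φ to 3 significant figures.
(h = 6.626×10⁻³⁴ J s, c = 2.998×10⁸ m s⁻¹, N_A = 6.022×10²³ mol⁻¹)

Φ = 0.160

Product: 5.20×10¹⁸ / 6.022×10²³ = 8.635×10⁻⁶ mol.
Photon energy at 327 nm: hc/λ = (6.626×10⁻³⁴)(2.998×10⁸)/(327×10⁻⁹) = 6.075×10⁻¹⁹ J.
Energy delivered: (51.5 W m⁻²)(16.8×10⁻⁴ m²)(1416 s) = 122.5 J.
Photons incident: 122.5 / 6.075×10⁻¹⁹ = 2.016×10²⁰, i.e. 2.016×10²⁰/6.022×10²³ = 3.348×10⁻⁴ mol.
Photons absorbed: 0.161 × 3.348×10⁻⁴ = 5.390×10⁻⁵ mol.
Φ = 8.635×10⁻⁶ mol / 5.390×10⁻⁵ mol photons = 0.160.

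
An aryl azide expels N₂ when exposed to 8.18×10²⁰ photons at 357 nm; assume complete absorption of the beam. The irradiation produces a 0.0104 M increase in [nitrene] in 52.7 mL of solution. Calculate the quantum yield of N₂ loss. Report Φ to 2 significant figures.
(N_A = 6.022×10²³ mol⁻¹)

Φ = 0.40

Product: (0.0104 M)(0.0527 L) = 5.481×10⁻⁴ mol.
Moles of photons: 8.18×10²⁰ / 6.022×10²³ = 0.001358 mol.
Φ = 5.481×10⁻⁴ mol / 0.001358 mol photons = 0.40.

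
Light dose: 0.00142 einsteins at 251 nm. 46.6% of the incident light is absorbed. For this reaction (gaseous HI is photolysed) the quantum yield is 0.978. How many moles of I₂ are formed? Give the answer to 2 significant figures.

6.5e-4 mol

Photons absorbed: 0.466 × 0.00142 = 6.617e-4 mol.
Product: Φ × n_abs = 0.978 × 6.617e-4 = 6.471e-4 mol.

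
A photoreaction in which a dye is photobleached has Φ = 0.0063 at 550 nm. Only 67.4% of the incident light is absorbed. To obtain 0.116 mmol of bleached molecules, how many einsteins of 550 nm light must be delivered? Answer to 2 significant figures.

Product: 0.116 mmol = 1.16×10⁻⁴ mol.
Photons that must be absorbed: 1.16×10⁻⁴ / 0.0063 = 0.01841 mol.
Incident photons needed: 0.01841 / 0.674 = 0.02731 mol.

0.027 einstein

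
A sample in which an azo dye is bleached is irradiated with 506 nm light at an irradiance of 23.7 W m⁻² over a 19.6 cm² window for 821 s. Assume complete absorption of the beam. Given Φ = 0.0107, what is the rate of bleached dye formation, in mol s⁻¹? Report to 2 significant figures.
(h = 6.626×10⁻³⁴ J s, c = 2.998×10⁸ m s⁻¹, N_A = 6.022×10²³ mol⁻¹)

Photon energy at 506 nm: hc/λ = (6.626×10⁻³⁴)(2.998×10⁸)/(506×10⁻⁹) = 3.926×10⁻¹⁹ J.
Energy delivered: (23.7 W m⁻²)(19.6×10⁻⁴ m²)(821 s) = 38.14 J.
Photons incident: 38.14 / 3.926×10⁻¹⁹ = 9.715×10¹⁹, i.e. 9.715×10¹⁹/6.022×10²³ = 1.613×10⁻⁴ mol.
Product formed: 0.0107 × 1.613×10⁻⁴ = 1.726×10⁻⁶ mol.
Rate: 1.726×10⁻⁶ / 821 s = 2.1×10⁻⁹ mol s⁻¹.

2.1×10⁻⁹ mol s⁻¹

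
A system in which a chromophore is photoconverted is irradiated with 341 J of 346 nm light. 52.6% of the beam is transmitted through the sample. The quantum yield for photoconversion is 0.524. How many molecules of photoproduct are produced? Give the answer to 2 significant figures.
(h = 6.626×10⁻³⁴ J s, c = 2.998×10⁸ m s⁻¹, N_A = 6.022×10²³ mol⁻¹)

1.5×10²⁰ molecules

Photon energy at 346 nm: hc/λ = (6.626×10⁻³⁴)(2.998×10⁸)/(346×10⁻⁹) = 5.741×10⁻¹⁹ J.
Photons incident: 341 / 5.741×10⁻¹⁹ = 5.940×10²⁰, i.e. 5.940×10²⁰/6.022×10²³ = 9.864×10⁻⁴ mol.
Fraction absorbed: 1 − 52.6/100 = 0.4740.
Photons absorbed: 0.4740 × 9.864×10⁻⁴ = 4.676×10⁻⁴ mol.
Product: Φ × n_abs = 0.524 × 4.676×10⁻⁴ = 2.450×10⁻⁴ mol.
As a count: 2.450×10⁻⁴ × 6.022×10²³ = 1.5×10²⁰.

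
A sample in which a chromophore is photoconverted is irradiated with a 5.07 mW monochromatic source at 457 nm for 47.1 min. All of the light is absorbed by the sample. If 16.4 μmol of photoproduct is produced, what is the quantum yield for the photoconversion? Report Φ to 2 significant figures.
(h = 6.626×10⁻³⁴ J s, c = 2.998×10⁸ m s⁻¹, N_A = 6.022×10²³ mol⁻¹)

Product: 16.4 μmol = 1.64×10⁻⁵ mol.
Photon energy at 457 nm: hc/λ = (6.626×10⁻³⁴)(2.998×10⁸)/(457×10⁻⁹) = 4.347×10⁻¹⁹ J.
Energy delivered: (5.07 mW)(2826 s) = 14.33 J.
Photons incident: 14.33 / 4.347×10⁻¹⁹ = 3.297×10¹⁹, i.e. 3.297×10¹⁹/6.022×10²³ = 5.475×10⁻⁵ mol.
Φ = 1.64×10⁻⁵ mol / 5.475×10⁻⁵ mol photons = 0.30.

Φ = 0.30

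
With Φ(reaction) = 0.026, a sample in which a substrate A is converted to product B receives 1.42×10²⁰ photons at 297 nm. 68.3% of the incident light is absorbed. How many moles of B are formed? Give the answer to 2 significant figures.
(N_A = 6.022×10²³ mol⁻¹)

Moles of photons: 1.42×10²⁰ / 6.022×10²³ = 2.358×10⁻⁴ mol.
Photons absorbed: 0.683 × 2.358×10⁻⁴ = 1.611×10⁻⁴ mol.
Product: Φ × n_abs = 0.026 × 1.611×10⁻⁴ = 4.189×10⁻⁶ mol.

4.2×10⁻⁶ mol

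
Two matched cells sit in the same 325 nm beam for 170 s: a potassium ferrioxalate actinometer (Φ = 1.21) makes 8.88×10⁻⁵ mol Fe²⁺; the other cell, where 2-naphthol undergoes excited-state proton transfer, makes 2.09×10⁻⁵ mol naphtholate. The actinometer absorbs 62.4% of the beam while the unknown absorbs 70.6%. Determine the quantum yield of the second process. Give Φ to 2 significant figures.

Photons absorbed by the actinometer: 8.88×10⁻⁵ / 1.21 = 7.339×10⁻⁵ mol.
Incident flux: 7.339×10⁻⁵ / 0.624 = 1.176×10⁻⁴ einstein.
Absorbed by unknown: 0.706 × 1.176×10⁻⁴ = 8.303×10⁻⁵ mol.
Φ(unknown) = 2.09×10⁻⁵ / 8.303×10⁻⁵ = 0.25.

Φ = 0.25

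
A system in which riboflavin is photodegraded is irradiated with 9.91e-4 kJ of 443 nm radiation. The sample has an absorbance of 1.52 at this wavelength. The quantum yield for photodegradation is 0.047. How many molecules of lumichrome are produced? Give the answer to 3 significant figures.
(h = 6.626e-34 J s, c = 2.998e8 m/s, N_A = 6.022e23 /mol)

Photon energy at 443 nm: hc/λ = (6.626e-34)(2.998e8)/(443e-9) = 4.484e-19 J.
Incident energy: 9.91e-4 kJ = 0.991 J.
Photons incident: 0.991 / 4.484e-19 = 2.210e18, i.e. 2.210e18/6.022e23 = 3.670e-6 mol.
Fraction absorbed: 1 − 10^(−1.52) = 0.9698.
Photons absorbed: 0.9698 × 3.670e-6 = 3.559e-6 mol.
Product: Φ × n_abs = 0.047 × 3.559e-6 = 1.673e-7 mol.
As a count: 1.673e-7 × 6.022e23 = 1.01e17.

1.01e17 molecules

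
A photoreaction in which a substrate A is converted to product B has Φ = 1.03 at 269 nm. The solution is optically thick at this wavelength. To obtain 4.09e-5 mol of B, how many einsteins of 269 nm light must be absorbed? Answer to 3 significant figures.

3.97e-5 einstein

Photons that must be absorbed: 4.09e-5 / 1.03 = 3.971e-5 mol.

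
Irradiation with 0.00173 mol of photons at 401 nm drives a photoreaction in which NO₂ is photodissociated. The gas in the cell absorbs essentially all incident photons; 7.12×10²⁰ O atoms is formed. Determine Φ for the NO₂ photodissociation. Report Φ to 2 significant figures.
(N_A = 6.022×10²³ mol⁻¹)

Product: 7.12×10²⁰ / 6.022×10²³ = 0.001182 mol.
Φ = 0.001182 mol / 0.00173 mol photons = 0.68.

Φ = 0.68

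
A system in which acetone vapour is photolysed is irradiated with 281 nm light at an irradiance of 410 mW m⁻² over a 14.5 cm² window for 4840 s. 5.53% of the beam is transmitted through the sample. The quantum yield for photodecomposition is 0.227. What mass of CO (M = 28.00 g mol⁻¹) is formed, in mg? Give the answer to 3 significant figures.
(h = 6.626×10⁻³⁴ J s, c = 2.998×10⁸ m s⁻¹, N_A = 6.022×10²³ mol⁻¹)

0.0406 mg

Photon energy at 281 nm: hc/λ = (6.626×10⁻³⁴)(2.998×10⁸)/(281×10⁻⁹) = 7.069×10⁻¹⁹ J.
Energy delivered: (410 mW m⁻²)(14.5×10⁻⁴ m²)(4840 s) = 2.877 J.
Photons incident: 2.877 / 7.069×10⁻¹⁹ = 4.070×10¹⁸, i.e. 4.070×10¹⁸/6.022×10²³ = 6.759×10⁻⁶ mol.
Fraction absorbed: 1 − 5.53/100 = 0.9447.
Photons absorbed: 0.9447 × 6.759×10⁻⁶ = 6.385×10⁻⁶ mol.
Product: Φ × n_abs = 0.227 × 6.385×10⁻⁶ = 1.449×10⁻⁶ mol.
Mass: 1.449×10⁻⁶ × 28.00 = 4.057×10⁻⁵ g = 0.0406 mg.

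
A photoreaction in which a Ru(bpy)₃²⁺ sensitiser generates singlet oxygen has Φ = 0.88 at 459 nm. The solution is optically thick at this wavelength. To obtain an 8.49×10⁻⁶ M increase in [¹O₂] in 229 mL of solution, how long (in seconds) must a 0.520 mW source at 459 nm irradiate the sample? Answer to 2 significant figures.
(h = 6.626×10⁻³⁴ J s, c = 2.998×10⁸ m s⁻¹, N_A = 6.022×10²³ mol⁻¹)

t ≈ 1100 s

Product: (8.49×10⁻⁶ M)(0.229 L) = 1.944×10⁻⁶ mol.
Photons that must be absorbed: 1.944×10⁻⁶ / 0.88 = 2.209×10⁻⁶ mol.
Photon energy: hc/λ = 4.328×10⁻¹⁹ J; per mole, 2.606×10⁵ J mol⁻¹.
Energy required: 2.209×10⁻⁶ × 2.606×10⁵ = 0.5757 J.
Time: 0.5757 J / 0.00052 W = 1100 s.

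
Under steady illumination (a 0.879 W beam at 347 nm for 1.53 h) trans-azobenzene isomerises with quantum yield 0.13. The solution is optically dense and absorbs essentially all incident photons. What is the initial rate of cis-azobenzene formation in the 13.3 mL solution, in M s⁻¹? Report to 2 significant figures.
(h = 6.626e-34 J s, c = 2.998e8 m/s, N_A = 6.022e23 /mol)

Photon energy at 347 nm: hc/λ = (6.626e-34)(2.998e8)/(347e-9) = 5.725e-19 J.
Energy delivered: (0.879 W)(5508 s) = 4842 J.
Photons incident: 4842 / 5.725e-19 = 8.458e21, i.e. 8.458e21/6.022e23 = 0.01405 mol.
Product formed: 0.13 × 0.01405 = 0.001827 mol.
Rate: 0.001827 mol / (5508 s × 0.0133 L) = 2.5e-5 M s⁻¹.

2.5e-5 M s⁻¹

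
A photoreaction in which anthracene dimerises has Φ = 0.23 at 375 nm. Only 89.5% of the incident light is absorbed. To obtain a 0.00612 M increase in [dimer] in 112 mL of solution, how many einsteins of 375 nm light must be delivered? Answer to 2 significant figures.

Product: (0.00612 M)(0.112 L) = 6.854e-4 mol.
Photons that must be absorbed: 6.854e-4 / 0.23 = 0.002980 mol.
Incident photons needed: 0.002980 / 0.895 = 0.003330 mol.

0.0033 einstein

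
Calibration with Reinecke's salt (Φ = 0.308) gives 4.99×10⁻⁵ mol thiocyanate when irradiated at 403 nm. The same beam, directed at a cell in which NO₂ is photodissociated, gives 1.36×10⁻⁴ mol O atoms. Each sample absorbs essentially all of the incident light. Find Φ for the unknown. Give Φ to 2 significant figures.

Photons absorbed by the actinometer: 4.99×10⁻⁵ / 0.308 = 1.620×10⁻⁴ mol.
Φ(unknown) = 1.36×10⁻⁴ / 1.620×10⁻⁴ = 0.84.

Φ = 0.84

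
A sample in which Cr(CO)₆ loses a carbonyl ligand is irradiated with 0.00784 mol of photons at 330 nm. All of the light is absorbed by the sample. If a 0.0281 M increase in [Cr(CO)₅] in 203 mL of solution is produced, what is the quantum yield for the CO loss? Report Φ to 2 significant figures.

Product: (0.0281 M)(0.203 L) = 0.005704 mol.
Φ = 0.005704 mol / 0.00784 mol photons = 0.73.

Φ = 0.73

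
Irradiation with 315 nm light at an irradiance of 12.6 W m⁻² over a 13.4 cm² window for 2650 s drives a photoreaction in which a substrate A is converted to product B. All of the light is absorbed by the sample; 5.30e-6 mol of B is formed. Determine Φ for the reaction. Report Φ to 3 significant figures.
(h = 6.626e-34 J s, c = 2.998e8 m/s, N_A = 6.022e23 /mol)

Φ = 0.0450

Photon energy at 315 nm: hc/λ = (6.626e-34)(2.998e8)/(315e-9) = 6.306e-19 J.
Energy delivered: (12.6 W m⁻²)(13.4e-4 m²)(2650 s) = 44.74 J.
Photons incident: 44.74 / 6.306e-19 = 7.095e19, i.e. 7.095e19/6.022e23 = 1.178e-4 mol.
Φ = 5.30e-6 mol / 1.178e-4 mol photons = 0.0450.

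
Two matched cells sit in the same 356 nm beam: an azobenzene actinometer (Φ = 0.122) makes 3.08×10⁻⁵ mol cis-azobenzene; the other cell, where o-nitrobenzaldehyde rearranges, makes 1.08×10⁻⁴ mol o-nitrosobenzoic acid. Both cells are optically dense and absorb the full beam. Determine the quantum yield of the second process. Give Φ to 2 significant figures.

Φ = 0.43

Photons absorbed by the actinometer: 3.08×10⁻⁵ / 0.122 = 2.525×10⁻⁴ mol.
Φ(unknown) = 1.08×10⁻⁴ / 2.525×10⁻⁴ = 0.43.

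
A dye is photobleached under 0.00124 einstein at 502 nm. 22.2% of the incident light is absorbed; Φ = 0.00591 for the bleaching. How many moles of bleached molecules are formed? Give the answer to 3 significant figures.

Photons absorbed: 0.222 × 0.00124 = 2.753×10⁻⁴ mol.
Product: Φ × n_abs = 0.00591 × 2.753×10⁻⁴ = 1.627×10⁻⁶ mol.

1.63×10⁻⁶ mol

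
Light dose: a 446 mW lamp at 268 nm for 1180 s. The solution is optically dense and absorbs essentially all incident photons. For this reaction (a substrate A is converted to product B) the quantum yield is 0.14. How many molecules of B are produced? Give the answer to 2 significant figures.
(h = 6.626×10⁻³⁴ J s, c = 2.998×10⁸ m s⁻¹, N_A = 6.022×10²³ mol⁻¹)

9.9×10¹⁹ molecules

Photon energy at 268 nm: hc/λ = (6.626×10⁻³⁴)(2.998×10⁸)/(268×10⁻⁹) = 7.412×10⁻¹⁹ J.
Energy delivered: (446 mW)(1180 s) = 526.3 J.
Photons incident: 526.3 / 7.412×10⁻¹⁹ = 7.101×10²⁰, i.e. 7.101×10²⁰/6.022×10²³ = 0.001179 mol.
Product: Φ × n_abs = 0.14 × 0.001179 = 1.651×10⁻⁴ mol.
As a count: 1.651×10⁻⁴ × 6.022×10²³ = 9.9×10¹⁹.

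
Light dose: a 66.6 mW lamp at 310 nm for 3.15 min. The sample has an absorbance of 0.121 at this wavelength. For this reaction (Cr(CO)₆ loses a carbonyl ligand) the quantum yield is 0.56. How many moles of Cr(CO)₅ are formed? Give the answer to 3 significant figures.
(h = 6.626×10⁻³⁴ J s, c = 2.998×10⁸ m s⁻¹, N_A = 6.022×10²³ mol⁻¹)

4.44×10⁻⁶ mol

Photon energy at 310 nm: hc/λ = (6.626×10⁻³⁴)(2.998×10⁸)/(310×10⁻⁹) = 6.408×10⁻¹⁹ J.
Energy delivered: (66.6 mW)(189 s) = 12.59 J.
Photons incident: 12.59 / 6.408×10⁻¹⁹ = 1.965×10¹⁹, i.e. 1.965×10¹⁹/6.022×10²³ = 3.263×10⁻⁵ mol.
Fraction absorbed: 1 − 10^(−0.121) = 0.2432.
Photons absorbed: 0.2432 × 3.263×10⁻⁵ = 7.936×10⁻⁶ mol.
Product: Φ × n_abs = 0.56 × 7.936×10⁻⁶ = 4.444×10⁻⁶ mol.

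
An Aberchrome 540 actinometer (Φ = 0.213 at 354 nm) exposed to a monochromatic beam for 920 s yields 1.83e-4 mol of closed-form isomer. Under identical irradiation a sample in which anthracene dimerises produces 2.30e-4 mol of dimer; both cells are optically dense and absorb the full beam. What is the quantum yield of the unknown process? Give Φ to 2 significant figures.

Photons absorbed by the actinometer: 1.83e-4 / 0.213 = 8.592e-4 mol.
Φ(unknown) = 2.30e-4 / 8.592e-4 = 0.27.

Φ = 0.27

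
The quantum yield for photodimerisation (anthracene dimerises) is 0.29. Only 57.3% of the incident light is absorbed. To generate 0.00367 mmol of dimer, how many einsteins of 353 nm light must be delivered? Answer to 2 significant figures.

2.2e-5 einstein

Product: 0.00367 mmol = 3.67e-6 mol.
Photons that must be absorbed: 3.67e-6 / 0.29 = 1.266e-5 mol.
Incident photons needed: 1.266e-5 / 0.573 = 2.209e-5 mol.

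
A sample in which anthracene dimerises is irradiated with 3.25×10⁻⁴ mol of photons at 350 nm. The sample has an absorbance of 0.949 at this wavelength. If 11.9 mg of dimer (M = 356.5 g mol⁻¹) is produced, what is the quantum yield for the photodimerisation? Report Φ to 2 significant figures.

Product: 11.9 mg / 356.5 g mol⁻¹ = 3.338×10⁻⁵ mol.
Fraction absorbed: 1 − 10^(−0.949) = 0.8875.
Photons absorbed: 0.8875 × 3.25×10⁻⁴ = 2.884×10⁻⁴ mol.
Φ = 3.338×10⁻⁵ mol / 2.884×10⁻⁴ mol photons = 0.12.

Φ = 0.12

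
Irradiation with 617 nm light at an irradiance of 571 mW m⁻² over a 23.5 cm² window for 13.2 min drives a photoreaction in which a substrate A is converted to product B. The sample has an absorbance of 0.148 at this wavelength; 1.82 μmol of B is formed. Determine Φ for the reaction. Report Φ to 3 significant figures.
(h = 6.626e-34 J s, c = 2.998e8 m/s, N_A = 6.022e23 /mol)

Φ = 1.15

Product: 1.82 μmol = 1.82e-6 mol.
Photon energy at 617 nm: hc/λ = (6.626e-34)(2.998e8)/(617e-9) = 3.220e-19 J.
Energy delivered: (571 mW m⁻²)(23.5e-4 m²)(792 s) = 1.063 J.
Photons incident: 1.063 / 3.220e-19 = 3.301e18, i.e. 3.301e18/6.022e23 = 5.482e-6 mol.
Fraction absorbed: 1 − 10^(−0.148) = 0.2888.
Photons absorbed: 0.2888 × 5.482e-6 = 1.583e-6 mol.
Φ = 1.82e-6 mol / 1.583e-6 mol photons = 1.15.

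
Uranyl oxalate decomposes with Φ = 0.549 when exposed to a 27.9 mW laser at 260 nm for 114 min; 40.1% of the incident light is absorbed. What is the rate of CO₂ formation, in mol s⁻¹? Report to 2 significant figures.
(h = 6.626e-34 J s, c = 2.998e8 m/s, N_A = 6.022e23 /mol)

Photon energy at 260 nm: hc/λ = (6.626e-34)(2.998e8)/(260e-9) = 7.640e-19 J.
Energy delivered: (27.9 mW)(6840 s) = 190.8 J.
Photons incident: 190.8 / 7.640e-19 = 2.497e20, i.e. 2.497e20/6.022e23 = 4.146e-4 mol.
Photons absorbed: 0.401 × 4.146e-4 = 1.663e-4 mol.
Product formed: 0.549 × 1.663e-4 = 9.130e-5 mol.
Rate: 9.130e-5 / 6840 s = 1.3e-8 mol s⁻¹.

1.3e-8 mol s⁻¹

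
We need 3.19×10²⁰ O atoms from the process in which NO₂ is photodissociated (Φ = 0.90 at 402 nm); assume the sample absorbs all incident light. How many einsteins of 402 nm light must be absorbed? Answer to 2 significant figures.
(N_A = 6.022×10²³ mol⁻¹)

Product: 3.19×10²⁰ / 6.022×10²³ = 5.297×10⁻⁴ mol.
Photons that must be absorbed: 5.297×10⁻⁴ / 0.90 = 5.886×10⁻⁴ mol.

5.9×10⁻⁴ einstein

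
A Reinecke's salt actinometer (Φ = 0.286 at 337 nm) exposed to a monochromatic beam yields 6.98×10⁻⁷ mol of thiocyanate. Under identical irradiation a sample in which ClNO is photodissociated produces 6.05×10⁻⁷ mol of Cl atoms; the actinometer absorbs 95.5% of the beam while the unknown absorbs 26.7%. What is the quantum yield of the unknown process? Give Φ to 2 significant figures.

Photons absorbed by the actinometer: 6.98×10⁻⁷ / 0.286 = 2.441×10⁻⁶ mol.
Incident flux: 2.441×10⁻⁶ / 0.955 = 2.556×10⁻⁶ einstein.
Absorbed by unknown: 0.267 × 2.556×10⁻⁶ = 6.825×10⁻⁷ mol.
Φ(unknown) = 6.05×10⁻⁷ / 6.825×10⁻⁷ = 0.89.

Φ = 0.89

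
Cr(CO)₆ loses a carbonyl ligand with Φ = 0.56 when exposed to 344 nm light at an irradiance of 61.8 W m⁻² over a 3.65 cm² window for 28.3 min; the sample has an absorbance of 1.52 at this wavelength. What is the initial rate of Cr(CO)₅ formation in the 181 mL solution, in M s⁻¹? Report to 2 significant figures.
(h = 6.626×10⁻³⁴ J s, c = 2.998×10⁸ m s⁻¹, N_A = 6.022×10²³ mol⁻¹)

Photon energy at 344 nm: hc/λ = (6.626×10⁻³⁴)(2.998×10⁸)/(344×10⁻⁹) = 5.775×10⁻¹⁹ J.
Energy delivered: (61.8 W m⁻²)(3.65×10⁻⁴ m²)(1698 s) = 38.30 J.
Photons incident: 38.30 / 5.775×10⁻¹⁹ = 6.632×10¹⁹, i.e. 6.632×10¹⁹/6.022×10²³ = 1.101×10⁻⁴ mol.
Fraction absorbed: 1 − 10^(−1.52) = 0.9698.
Photons absorbed: 0.9698 × 1.101×10⁻⁴ = 1.068×10⁻⁴ mol.
Product formed: 0.56 × 1.068×10⁻⁴ = 5.981×10⁻⁵ mol.
Rate: 5.981×10⁻⁵ mol / (1698 s × 0.181 L) = 1.9×10⁻⁷ M s⁻¹.

1.9×10⁻⁷ M s⁻¹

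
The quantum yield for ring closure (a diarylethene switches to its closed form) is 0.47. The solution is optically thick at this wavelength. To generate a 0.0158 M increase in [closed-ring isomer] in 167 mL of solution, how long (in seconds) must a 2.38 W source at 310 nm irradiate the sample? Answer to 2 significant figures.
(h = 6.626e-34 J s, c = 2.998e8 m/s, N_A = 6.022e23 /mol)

t ≈ 910 s

Product: (0.0158 M)(0.167 L) = 0.002639 mol.
Photons that must be absorbed: 0.002639 / 0.47 = 0.005615 mol.
Photon energy: hc/λ = 6.408e-19 J; per mole, 3.859e5 J mol⁻¹.
Energy required: 0.005615 × 3.859e5 = 2167 J.
Time: 2167 J / 2.38 W = 910 s.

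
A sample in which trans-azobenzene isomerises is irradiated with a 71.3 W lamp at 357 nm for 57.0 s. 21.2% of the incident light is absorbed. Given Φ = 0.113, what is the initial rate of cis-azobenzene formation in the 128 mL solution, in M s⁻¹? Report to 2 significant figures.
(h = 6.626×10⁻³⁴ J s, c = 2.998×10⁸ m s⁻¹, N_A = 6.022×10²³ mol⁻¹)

Photon energy at 357 nm: hc/λ = (6.626×10⁻³⁴)(2.998×10⁸)/(357×10⁻⁹) = 5.564×10⁻¹⁹ J.
Energy delivered: (71.3 W)(57 s) = 4064 J.
Photons incident: 4064 / 5.564×10⁻¹⁹ = 7.304×10²¹, i.e. 7.304×10²¹/6.022×10²³ = 0.01213 mol.
Photons absorbed: 0.212 × 0.01213 = 0.002572 mol.
Product formed: 0.113 × 0.002572 = 2.906×10⁻⁴ mol.
Rate: 2.906×10⁻⁴ mol / (57 s × 0.128 L) = 4.0×10⁻⁵ M s⁻¹.

4.0×10⁻⁵ M s⁻¹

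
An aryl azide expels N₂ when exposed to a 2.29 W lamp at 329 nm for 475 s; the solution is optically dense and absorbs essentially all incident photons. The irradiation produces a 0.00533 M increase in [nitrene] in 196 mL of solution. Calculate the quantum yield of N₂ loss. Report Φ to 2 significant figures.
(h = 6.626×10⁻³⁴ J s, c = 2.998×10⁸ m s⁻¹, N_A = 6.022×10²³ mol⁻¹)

Φ = 0.35

Product: (0.00533 M)(0.196 L) = 0.001045 mol.
Photon energy at 329 nm: hc/λ = (6.626×10⁻³⁴)(2.998×10⁸)/(329×10⁻⁹) = 6.038×10⁻¹⁹ J.
Energy delivered: (2.29 W)(475 s) = 1088 J.
Photons incident: 1088 / 6.038×10⁻¹⁹ = 1.802×10²¹, i.e. 1.802×10²¹/6.022×10²³ = 0.002992 mol.
Φ = 0.001045 mol / 0.002992 mol photons = 0.35.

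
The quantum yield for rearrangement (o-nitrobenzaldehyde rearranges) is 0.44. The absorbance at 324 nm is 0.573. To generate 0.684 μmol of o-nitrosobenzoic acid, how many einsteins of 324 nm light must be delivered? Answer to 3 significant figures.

2.12×10⁻⁶ einstein

Product: 0.684 μmol = 6.84×10⁻⁷ mol.
Photons that must be absorbed: 6.84×10⁻⁷ / 0.44 = 1.555×10⁻⁶ mol.
Fraction absorbed: 1 − 10^(−0.573) = 0.7327.
Incident photons needed: 1.555×10⁻⁶ / 0.7327 = 2.122×10⁻⁶ mol.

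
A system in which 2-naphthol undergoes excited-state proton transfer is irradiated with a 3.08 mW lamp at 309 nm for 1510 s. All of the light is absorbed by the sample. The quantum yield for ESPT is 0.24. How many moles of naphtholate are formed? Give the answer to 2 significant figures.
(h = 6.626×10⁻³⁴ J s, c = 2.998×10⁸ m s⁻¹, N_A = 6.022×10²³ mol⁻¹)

2.9×10⁻⁶ mol

Photon energy at 309 nm: hc/λ = (6.626×10⁻³⁴)(2.998×10⁸)/(309×10⁻⁹) = 6.429×10⁻¹⁹ J.
Energy delivered: (3.08 mW)(1510 s) = 4.651 J.
Photons incident: 4.651 / 6.429×10⁻¹⁹ = 7.234×10¹⁸, i.e. 7.234×10¹⁸/6.022×10²³ = 1.201×10⁻⁵ mol.
Product: Φ × n_abs = 0.24 × 1.201×10⁻⁵ = 2.882×10⁻⁶ mol.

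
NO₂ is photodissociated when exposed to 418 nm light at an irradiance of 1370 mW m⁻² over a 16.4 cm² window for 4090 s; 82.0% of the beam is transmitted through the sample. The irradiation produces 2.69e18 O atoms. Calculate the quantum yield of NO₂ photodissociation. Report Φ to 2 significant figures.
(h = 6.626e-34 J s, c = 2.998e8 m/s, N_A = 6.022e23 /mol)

Φ = 0.77

Product: 2.69e18 / 6.022e23 = 4.467e-6 mol.
Photon energy at 418 nm: hc/λ = (6.626e-34)(2.998e8)/(418e-9) = 4.752e-19 J.
Energy delivered: (1370 mW m⁻²)(16.4e-4 m²)(4090 s) = 9.189 J.
Photons incident: 9.189 / 4.752e-19 = 1.934e19, i.e. 1.934e19/6.022e23 = 3.212e-5 mol.
Fraction absorbed: 1 − 82.0/100 = 0.1800.
Photons absorbed: 0.1800 × 3.212e-5 = 5.782e-6 mol.
Φ = 4.467e-6 mol / 5.782e-6 mol photons = 0.77.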